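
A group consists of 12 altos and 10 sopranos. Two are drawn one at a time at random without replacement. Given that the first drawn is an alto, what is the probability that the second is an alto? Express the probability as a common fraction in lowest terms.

11/21

After removing one alto, 21 remain: 11 altos and 10 sopranos.
So the probability the next is an alto is 11/21.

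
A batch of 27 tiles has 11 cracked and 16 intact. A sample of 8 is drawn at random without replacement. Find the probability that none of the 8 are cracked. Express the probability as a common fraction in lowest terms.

There are C(27,8) = 2220075 possible selections.
Selections with no cracked (all intact): C(16,8) = 12870.
Probability = 12870/2220075 = 2/345.

2/345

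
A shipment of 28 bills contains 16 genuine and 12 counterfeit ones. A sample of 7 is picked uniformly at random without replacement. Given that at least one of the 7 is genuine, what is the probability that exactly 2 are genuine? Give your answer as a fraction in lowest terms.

Work in counts. Selections with at least one genuine: C(28,7) − C(12,7) = 1184040 − 792 = 1183248.
Of those, selections where exactly 2 are genuine: C(16,2)·C(12,5) = 120·792 = 95040.
Conditional probability = 95040/1183248 = 20/249.

20/249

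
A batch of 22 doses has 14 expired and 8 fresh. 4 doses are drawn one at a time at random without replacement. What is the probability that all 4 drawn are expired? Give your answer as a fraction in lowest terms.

13/95

Multiply the conditional probabilities at each draw: 14/22 · 13/21 · 12/20 · 11/19 = 24024/175560 = 13/95.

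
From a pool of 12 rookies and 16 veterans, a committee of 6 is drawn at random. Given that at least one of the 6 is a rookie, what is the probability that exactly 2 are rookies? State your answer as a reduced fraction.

330/1013

Work in counts. Selections with at least one rookie: C(28,6) − C(16,6) = 376740 − 8008 = 368732.
Of those, selections where exactly 2 are rookies: C(12,2)·C(16,4) = 66·1820 = 120120.
Conditional probability = 120120/368732 = 330/1013.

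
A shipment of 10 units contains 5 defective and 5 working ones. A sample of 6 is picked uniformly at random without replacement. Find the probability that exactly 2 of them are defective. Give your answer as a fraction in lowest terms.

5/21

Total number of selections: C(10,6) = 210.
Selections with exactly 2 defective: choose 2 of the 5 defective and 4 of the 5 working, C(5,2)·C(5,4) = 10·5 = 50.
Probability = 50/210 = 5/21.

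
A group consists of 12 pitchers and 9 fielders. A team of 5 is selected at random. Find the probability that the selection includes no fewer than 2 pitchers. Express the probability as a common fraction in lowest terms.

297/323

There are C(21,5) = 20349 ways to choose the 5.
Count the complement (fewer than 2 pitchers): C(12,0)·C(9,5) + C(12,1)·C(9,4) = 126 + 1512 = 1638.
Probability = 1 − 1638/20349 = 18711/20349 = 297/323.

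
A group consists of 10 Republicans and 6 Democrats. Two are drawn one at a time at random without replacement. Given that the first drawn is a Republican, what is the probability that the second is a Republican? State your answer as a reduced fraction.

After removing one Republican, 15 remain: 9 Republicans and 6 Democrats.
So the probability the next is a Republican is 9/15 = 3/5.

3/5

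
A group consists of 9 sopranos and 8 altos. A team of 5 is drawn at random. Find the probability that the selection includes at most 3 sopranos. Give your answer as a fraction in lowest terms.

361/442

Total selections: C(17,5) = 6188.
Count the complement (more than 3 sopranos): C(9,4)·C(8,1) + C(9,5)·C(8,0) = 1008 + 126 = 1134.
Probability = 1 − 1134/6188 = 5054/6188 = 361/442.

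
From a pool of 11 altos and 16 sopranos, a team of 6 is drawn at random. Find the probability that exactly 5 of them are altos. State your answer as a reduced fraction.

112/4485

There are C(27,6) = 296010 ways to choose 6 from 27.
Selections with exactly 5 altos: choose 5 of the 11 altos and 1 of the 16 sopranos, C(11,5)·C(16,1) = 462·16 = 7392.
Probability = 7392/296010 = 112/4485.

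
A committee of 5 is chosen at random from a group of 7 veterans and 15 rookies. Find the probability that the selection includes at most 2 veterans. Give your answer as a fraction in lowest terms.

351/418

There are C(22,5) = 26334 ways to choose the 5.
Favorable selections (at most 2 veterans): C(7,0)·C(15,5) + C(7,1)·C(15,4) + C(7,2)·C(15,3) = 3003 + 9555 + 9555 = 22113.
Probability = 22113/26334 = 351/418.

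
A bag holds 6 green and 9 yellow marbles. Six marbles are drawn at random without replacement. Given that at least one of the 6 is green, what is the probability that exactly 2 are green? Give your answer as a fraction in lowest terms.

Work in counts. Selections with at least one green: C(15,6) − C(9,6) = 5005 − 84 = 4921.
Of those, selections where exactly 2 are green: C(6,2)·C(9,4) = 15·126 = 1890.
Conditional probability = 1890/4921 = 270/703.

270/703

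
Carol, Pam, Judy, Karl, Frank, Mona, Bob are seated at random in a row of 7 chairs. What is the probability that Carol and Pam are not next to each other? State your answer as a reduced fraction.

5/7

There are 7! = 5040 arrangements.
Arrangements with Carol and Pam adjacent: 2·6! = 1440.
So not adjacent: 5040 − 1440 = 3600, probability 3600/5040 = 5/7.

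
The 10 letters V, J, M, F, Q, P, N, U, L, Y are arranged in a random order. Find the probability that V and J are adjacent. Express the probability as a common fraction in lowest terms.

There are 10! = 3628800 arrangements.
Treat V and J as a block: 9! arrangements of the blocks × 2 orders within the block = 2·362880 = 725760.
Probability = 725760/3628800 = 1/5.

1/5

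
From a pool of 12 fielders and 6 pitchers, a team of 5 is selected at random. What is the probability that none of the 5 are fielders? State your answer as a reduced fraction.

There are C(18,5) = 8568 possible selections.
Selections with no fielders (all pitchers): C(6,5) = 6.
Probability = 6/8568 = 1/1428.

1/1428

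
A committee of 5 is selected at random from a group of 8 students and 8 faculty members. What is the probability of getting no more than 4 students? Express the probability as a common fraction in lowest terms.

77/78

Total selections: C(16,5) = 4368.
The complement is exactly 5 students: C(8,5)·C(8,0) = 56.
Probability = 1 − 56/4368 = 4312/4368 = 77/78.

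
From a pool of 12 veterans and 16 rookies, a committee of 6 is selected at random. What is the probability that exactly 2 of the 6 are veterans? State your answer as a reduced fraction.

Total number of selections: C(28,6) = 376740.
Selections with exactly 2 veterans: choose 2 of the 12 veterans and 4 of the 16 rookies, C(12,2)·C(16,4) = 66·1820 = 120120.
Probability = 120120/376740 = 22/69.

22/69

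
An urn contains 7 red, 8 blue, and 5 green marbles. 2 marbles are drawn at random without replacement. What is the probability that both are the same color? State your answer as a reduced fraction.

59/190

There are C(20,2) = 190 ways to draw 2 marbles.
All same color: C(7,2) + C(8,2) + C(5,2) = 21 + 28 + 10 = 59.
Probability = 59/190.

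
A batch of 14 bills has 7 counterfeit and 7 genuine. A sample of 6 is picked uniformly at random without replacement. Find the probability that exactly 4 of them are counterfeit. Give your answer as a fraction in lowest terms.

35/143

There are C(14,6) = 3003 ways to choose 6 from 14.
Selections with exactly 4 counterfeit: choose 4 of the 7 counterfeit and 2 of the 7 genuine, C(7,4)·C(7,2) = 35·21 = 735.
Probability = 735/3003 = 35/143.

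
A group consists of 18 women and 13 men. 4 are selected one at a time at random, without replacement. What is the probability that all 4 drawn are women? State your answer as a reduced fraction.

Multiply the conditional probabilities at each draw: 18/31 · 17/30 · 16/29 · 15/28 = 73440/755160 = 612/6293.

612/6293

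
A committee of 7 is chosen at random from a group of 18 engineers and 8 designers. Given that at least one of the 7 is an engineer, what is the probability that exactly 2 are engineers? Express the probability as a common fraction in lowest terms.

119/9136

Work in counts. Selections with at least one engineer: C(26,7) − C(8,7) = 657800 − 8 = 657792.
Of those, selections where exactly 2 are engineers: C(18,2)·C(8,5) = 153·56 = 8568.
Conditional probability = 8568/657792 = 119/9136.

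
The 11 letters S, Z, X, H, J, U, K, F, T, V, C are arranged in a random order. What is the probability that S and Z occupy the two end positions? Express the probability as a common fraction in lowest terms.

There are 11! = 39916800 arrangements.
Place S and Z at the ends in 2 ways, arrange the remaining 9 in 9! = 362880 ways: 2·362880 = 725760.
Probability = 725760/39916800 = 1/55.

1/55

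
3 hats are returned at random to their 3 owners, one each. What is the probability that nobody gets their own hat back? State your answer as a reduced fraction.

1/3

There are 3! = 6 assignments.
By inclusion-exclusion, assignments with no fixed points: C(3,0)·3! − C(3,1)·2! + C(3,2)·1! − C(3,3)·0! = 2.
Probability = 2/6 = 1/3.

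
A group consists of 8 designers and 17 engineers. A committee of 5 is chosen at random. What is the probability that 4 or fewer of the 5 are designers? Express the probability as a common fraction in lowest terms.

3791/3795

Total selections: C(25,5) = 53130.
The complement is exactly 5 designers: C(8,5)·C(17,0) = 56.
Probability = 1 − 56/53130 = 53074/53130 = 3791/3795.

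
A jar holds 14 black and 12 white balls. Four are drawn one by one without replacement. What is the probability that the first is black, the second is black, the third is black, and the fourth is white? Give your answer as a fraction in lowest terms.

42/575

Multiply the conditional probabilities at each draw: 14/26 · 13/25 · 12/24 · 12/23 = 26208/358800 = 42/575.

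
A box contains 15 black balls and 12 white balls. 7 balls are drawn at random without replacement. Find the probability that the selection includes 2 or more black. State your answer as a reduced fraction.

4411/4485

Total selections: C(27,7) = 888030.
Favorable selections (2 or more black): C(15,2)·C(12,5) + C(15,3)·C(12,4) + C(15,4)·C(12,3) + C(15,5)·C(12,2) + C(15,6)·C(12,1) + C(15,7)·C(12,0) = 83160 + 225225 + 300300 + 198198 + 60060 + 6435 = 873378.
Probability = 873378/888030 = 4411/4485.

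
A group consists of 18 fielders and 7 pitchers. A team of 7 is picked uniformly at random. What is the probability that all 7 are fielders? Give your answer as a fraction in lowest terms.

There are C(25,7) = 480700 possible selections.
Selections with all fielders: C(18,7) = 31824.
Probability = 31824/480700 = 7956/120175.

7956/120175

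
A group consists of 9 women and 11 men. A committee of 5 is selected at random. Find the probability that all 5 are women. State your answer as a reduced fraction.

21/2584

There are C(20,5) = 15504 possible selections.
Selections with all women: C(9,5) = 126.
Probability = 126/15504 = 21/2584.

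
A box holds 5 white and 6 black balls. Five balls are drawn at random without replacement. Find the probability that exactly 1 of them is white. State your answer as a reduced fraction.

25/154

Total number of selections: C(11,5) = 462.
Selections with exactly 1 white: choose 1 of the 5 white and 4 of the 6 black, C(5,1)·C(6,4) = 5·15 = 75.
Probability = 75/462 = 25/154.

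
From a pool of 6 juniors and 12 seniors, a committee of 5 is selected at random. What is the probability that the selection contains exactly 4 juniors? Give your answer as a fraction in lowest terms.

5/238

Total number of selections: C(18,5) = 8568.
Selections with exactly 4 juniors: choose 4 of the 6 juniors and 1 of the 12 seniors, C(6,4)·C(12,1) = 15·12 = 180.
Probability = 180/8568 = 5/238.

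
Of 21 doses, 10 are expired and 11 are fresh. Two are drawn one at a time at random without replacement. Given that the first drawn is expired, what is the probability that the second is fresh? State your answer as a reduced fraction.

11/20

After removing one expired, 20 remain: 9 expired and 11 fresh.
So the probability the next is fresh is 11/20.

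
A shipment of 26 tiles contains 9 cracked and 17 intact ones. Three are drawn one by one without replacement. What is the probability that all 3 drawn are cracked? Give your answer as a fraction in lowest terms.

Multiply the conditional probabilities at each draw: 9/26 · 8/25 · 7/24 = 504/15600 = 21/650.

21/650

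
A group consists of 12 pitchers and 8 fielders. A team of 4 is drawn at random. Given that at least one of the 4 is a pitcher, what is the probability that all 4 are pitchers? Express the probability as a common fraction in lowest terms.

Work in counts. Selections with at least one pitcher: C(20,4) − C(8,4) = 4845 − 70 = 4775.
Of those, selections where all 4 are pitchers: C(12,4) = 495.
Conditional probability = 495/4775 = 99/955.

99/955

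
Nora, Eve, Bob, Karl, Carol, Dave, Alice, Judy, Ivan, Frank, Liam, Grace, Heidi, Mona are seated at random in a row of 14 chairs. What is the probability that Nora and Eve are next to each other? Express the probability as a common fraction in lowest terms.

1/7

There are 14! = 87178291200 arrangements.
Treat Nora and Eve as a block: 13! arrangements of the blocks × 2 orders within the block = 2·6227020800 = 12454041600.
Probability = 12454041600/87178291200 = 1/7.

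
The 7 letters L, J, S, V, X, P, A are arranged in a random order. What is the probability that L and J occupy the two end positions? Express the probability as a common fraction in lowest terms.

1/21

There are 7! = 5040 arrangements.
Place L and J at the ends in 2 ways, arrange the remaining 5 in 5! = 120 ways: 2·120 = 240.
Probability = 240/5040 = 1/21.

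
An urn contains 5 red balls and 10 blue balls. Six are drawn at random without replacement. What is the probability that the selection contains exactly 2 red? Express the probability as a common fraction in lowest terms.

Total number of selections: C(15,6) = 5005.
Selections with exactly 2 red: choose 2 of the 5 red and 4 of the 10 blue, C(5,2)·C(10,4) = 10·210 = 2100.
Probability = 2100/5005 = 60/143.

60/143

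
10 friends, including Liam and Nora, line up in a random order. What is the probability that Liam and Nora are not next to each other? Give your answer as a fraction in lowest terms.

4/5

There are 10! = 3628800 arrangements.
Arrangements with Liam and Nora adjacent: 2·9! = 725760.
So not adjacent: 3628800 − 725760 = 2903040, probability 2903040/3628800 = 4/5.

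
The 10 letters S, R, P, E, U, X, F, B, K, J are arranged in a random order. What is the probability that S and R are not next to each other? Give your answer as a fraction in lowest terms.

There are 10! = 3628800 arrangements.
Arrangements with S and R adjacent: 2·9! = 725760.
So not adjacent: 3628800 − 725760 = 2903040, probability 2903040/3628800 = 4/5.

4/5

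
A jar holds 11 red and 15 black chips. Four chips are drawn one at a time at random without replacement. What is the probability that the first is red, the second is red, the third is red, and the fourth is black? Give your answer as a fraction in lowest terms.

99/2392

Multiply the conditional probabilities at each draw: 11/26 · 10/25 · 9/24 · 15/23 = 14850/358800 = 99/2392.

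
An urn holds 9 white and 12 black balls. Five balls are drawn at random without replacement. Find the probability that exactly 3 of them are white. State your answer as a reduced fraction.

88/323

The sample space is all 5-subsets of the 21: C(21,5) = 20349.
Selections with exactly 3 white: choose 3 of the 9 white and 2 of the 12 black, C(9,3)·C(12,2) = 84·66 = 5544.
Probability = 5544/20349 = 88/323.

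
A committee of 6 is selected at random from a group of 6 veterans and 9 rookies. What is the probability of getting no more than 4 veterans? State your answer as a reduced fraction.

There are C(15,6) = 5005 ways to choose the 6.
Favorable selections (no more than 4 veterans): C(6,0)·C(9,6) + C(6,1)·C(9,5) + C(6,2)·C(9,4) + C(6,3)·C(9,3) + C(6,4)·C(9,2) = 84 + 756 + 1890 + 1680 + 540 = 4950.
Probability = 4950/5005 = 90/91.

90/91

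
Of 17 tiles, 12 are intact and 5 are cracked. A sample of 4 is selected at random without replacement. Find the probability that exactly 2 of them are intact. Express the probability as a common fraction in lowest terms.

33/119

Total number of selections: C(17,4) = 2380.
Selections with exactly 2 intact: choose 2 of the 12 intact and 2 of the 5 cracked, C(12,2)·C(5,2) = 66·10 = 660.
Probability = 660/2380 = 33/119.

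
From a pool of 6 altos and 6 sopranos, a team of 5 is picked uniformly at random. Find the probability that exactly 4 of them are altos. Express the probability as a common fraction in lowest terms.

Total number of selections: C(12,5) = 792.
Selections with exactly 4 altos: choose 4 of the 6 altos and 1 of the 6 sopranos, C(6,4)·C(6,1) = 15·6 = 90.
Probability = 90/792 = 5/44.

5/44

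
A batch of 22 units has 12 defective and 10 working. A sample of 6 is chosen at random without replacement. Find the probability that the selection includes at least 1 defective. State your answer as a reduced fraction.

3543/3553

There are C(22,6) = 74613 ways to choose the 6.
Favorable selections (at least 1 defective): C(12,1)·C(10,5) + C(12,2)·C(10,4) + C(12,3)·C(10,3) + C(12,4)·C(10,2) + C(12,5)·C(10,1) + C(12,6)·C(10,0) = 3024 + 13860 + 26400 + 22275 + 7920 + 924 = 74403.
Probability = 74403/74613 = 3543/3553.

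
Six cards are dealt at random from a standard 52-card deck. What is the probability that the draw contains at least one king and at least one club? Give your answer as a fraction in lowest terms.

6772177/20358520

There are C(52,6) = 20358520 possible draws.
By inclusion-exclusion on the complements, draws missing all kings or all clubs: C(48,6) + C(39,6) − C(36,6) = 12271512 + 3262623 − 1947792 = 13586343.
So draws with at least one of each: 20358520 − 13586343 = 6772177, probability 6772177/20358520.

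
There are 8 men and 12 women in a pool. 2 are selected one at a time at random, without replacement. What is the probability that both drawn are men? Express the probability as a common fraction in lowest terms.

14/95

Multiply the conditional probabilities at each draw: 8/20 · 7/19 = 56/380 = 14/95.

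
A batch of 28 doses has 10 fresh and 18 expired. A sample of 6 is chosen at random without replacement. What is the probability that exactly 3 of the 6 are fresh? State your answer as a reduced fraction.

Total number of selections: C(28,6) = 376740.
Selections with exactly 3 fresh: choose 3 of the 10 fresh and 3 of the 18 expired, C(10,3)·C(18,3) = 120·816 = 97920.
Probability = 97920/376740 = 544/2093.

544/2093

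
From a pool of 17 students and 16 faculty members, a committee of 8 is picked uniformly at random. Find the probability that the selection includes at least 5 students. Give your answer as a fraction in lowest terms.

203303/534006

There are C(33,8) = 13884156 ways to choose the 8.
Favorable selections (at least 5 students): C(17,5)·C(16,3) + C(17,6)·C(16,2) + C(17,7)·C(16,1) + C(17,8)·C(16,0) = 3465280 + 1485120 + 311168 + 24310 = 5285878.
Probability = 5285878/13884156 = 203303/534006.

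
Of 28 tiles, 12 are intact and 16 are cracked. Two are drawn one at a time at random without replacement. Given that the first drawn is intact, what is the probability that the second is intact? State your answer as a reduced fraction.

11/27

After removing one intact, 27 remain: 11 intact and 16 cracked.
So the probability the next is intact is 11/27.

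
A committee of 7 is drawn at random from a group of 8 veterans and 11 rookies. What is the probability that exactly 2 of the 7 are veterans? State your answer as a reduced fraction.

1078/4199

Total number of selections: C(19,7) = 50388.
Selections with exactly 2 veterans: choose 2 of the 8 veterans and 5 of the 11 rookies, C(8,2)·C(11,5) = 28·462 = 12936.
Probability = 12936/50388 = 1078/4199.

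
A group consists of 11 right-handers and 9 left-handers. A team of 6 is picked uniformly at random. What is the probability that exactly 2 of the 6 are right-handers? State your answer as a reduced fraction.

231/1292

Total number of selections: C(20,6) = 38760.
Selections with exactly 2 right-handers: choose 2 of the 11 right-handers and 4 of the 9 left-handers, C(11,2)·C(9,4) = 55·126 = 6930.
Probability = 6930/38760 = 231/1292.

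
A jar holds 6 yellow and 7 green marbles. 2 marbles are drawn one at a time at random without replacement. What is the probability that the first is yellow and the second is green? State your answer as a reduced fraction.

Multiply the conditional probabilities at each draw: 6/13 · 7/12 = 42/156 = 7/26.

7/26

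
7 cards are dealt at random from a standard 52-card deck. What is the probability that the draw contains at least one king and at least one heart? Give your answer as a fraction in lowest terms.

There are C(52,7) = 133784560 possible draws.
By inclusion-exclusion on the complements, draws missing all kings or all hearts: C(48,7) + C(39,7) − C(36,7) = 73629072 + 15380937 − 8347680 = 80662329.
So draws with at least one of each: 133784560 − 80662329 = 53122231, probability 53122231/133784560.

53122231/133784560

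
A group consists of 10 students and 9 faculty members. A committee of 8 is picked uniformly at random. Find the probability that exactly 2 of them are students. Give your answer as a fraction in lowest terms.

There are C(19,8) = 75582 ways to choose 8 from 19.
Selections with exactly 2 students: choose 2 of the 10 students and 6 of the 9 faculty members, C(10,2)·C(9,6) = 45·84 = 3780.
Probability = 3780/75582 = 210/4199.

210/4199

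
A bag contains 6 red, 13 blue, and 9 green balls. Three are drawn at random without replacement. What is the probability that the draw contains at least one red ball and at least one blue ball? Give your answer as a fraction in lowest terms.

5/12

There are C(28,3) = 3276 possible draws.
By inclusion-exclusion on the complements, draws missing all red or all blue: C(22,3) + C(15,3) − C(9,3) = 1540 + 455 − 84 = 1911.
So draws with at least one of each: 3276 − 1911 = 1365, probability 1365/3276 = 5/12.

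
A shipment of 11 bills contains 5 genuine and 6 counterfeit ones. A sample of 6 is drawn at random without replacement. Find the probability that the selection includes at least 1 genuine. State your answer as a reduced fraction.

461/462

Total selections: C(11,6) = 462.
The complement is all 6 are counterfeit: C(6,6) = 1.
Probability = 1 − 1/462 = 461/462.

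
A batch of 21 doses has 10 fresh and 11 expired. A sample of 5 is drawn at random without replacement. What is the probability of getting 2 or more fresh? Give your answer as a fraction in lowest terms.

Total selections: C(21,5) = 20349.
Count the complement (fewer than 2 fresh): C(10,0)·C(11,5) + C(10,1)·C(11,4) = 462 + 3300 = 3762.
Probability = 1 − 3762/20349 = 16587/20349 = 97/119.

97/119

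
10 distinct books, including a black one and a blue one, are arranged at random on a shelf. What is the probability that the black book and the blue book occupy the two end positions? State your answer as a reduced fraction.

There are 10! = 3628800 arrangements.
Place the black book and the blue book at the ends in 2 ways, arrange the remaining 8 in 8! = 40320 ways: 2·40320 = 80640.
Probability = 80640/3628800 = 1/45.

1/45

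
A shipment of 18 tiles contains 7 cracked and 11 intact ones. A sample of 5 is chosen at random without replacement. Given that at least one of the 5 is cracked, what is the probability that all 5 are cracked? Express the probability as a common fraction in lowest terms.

1/386

Work in counts. Selections with at least one cracked: C(18,5) − C(11,5) = 8568 − 462 = 8106.
Of those, selections where all 5 are cracked: C(7,5) = 21.
Conditional probability = 21/8106 = 1/386.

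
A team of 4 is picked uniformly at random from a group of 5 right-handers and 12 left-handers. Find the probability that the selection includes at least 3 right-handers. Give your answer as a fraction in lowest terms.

Total selections: C(17,4) = 2380.
Favorable selections (at least 3 right-handers): C(5,3)·C(12,1) + C(5,4)·C(12,0) = 120 + 5 = 125.
Probability = 125/2380 = 25/476.

25/476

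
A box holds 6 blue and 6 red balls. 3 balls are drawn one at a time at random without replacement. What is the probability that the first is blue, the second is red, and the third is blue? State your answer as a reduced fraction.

3/22

Multiply the conditional probabilities at each draw: 6/12 · 6/11 · 5/10 = 180/1320 = 3/22.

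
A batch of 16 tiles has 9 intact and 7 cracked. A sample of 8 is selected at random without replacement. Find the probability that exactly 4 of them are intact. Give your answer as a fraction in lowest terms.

There are C(16,8) = 12870 ways to choose 8 from 16.
Selections with exactly 4 intact: choose 4 of the 9 intact and 4 of the 7 cracked, C(9,4)·C(7,4) = 126·35 = 4410.
Probability = 4410/12870 = 49/143.

49/143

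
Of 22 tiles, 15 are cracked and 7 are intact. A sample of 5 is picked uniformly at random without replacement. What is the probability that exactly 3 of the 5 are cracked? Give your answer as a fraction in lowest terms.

The sample space is all 5-subsets of the 22: C(22,5) = 26334.
Selections with exactly 3 cracked: choose 3 of the 15 cracked and 2 of the 7 intact, C(15,3)·C(7,2) = 455·21 = 9555.
Probability = 9555/26334 = 455/1254.

455/1254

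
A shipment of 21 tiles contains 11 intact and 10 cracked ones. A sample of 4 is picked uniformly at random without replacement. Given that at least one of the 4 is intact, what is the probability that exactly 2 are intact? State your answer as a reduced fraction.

Work in counts. Selections with at least one intact: C(21,4) − C(10,4) = 5985 − 210 = 5775.
Of those, selections where exactly 2 are intact: C(11,2)·C(10,2) = 55·45 = 2475.
Conditional probability = 2475/5775 = 3/7.

3/7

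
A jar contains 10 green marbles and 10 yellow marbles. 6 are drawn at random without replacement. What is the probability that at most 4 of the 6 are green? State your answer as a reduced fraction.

Total selections: C(20,6) = 38760.
Favorable selections (at most 4 green): C(10,0)·C(10,6) + C(10,1)·C(10,5) + C(10,2)·C(10,4) + C(10,3)·C(10,3) + C(10,4)·C(10,2) = 210 + 2520 + 9450 + 14400 + 9450 = 36030.
Probability = 36030/38760 = 1201/1292.

1201/1292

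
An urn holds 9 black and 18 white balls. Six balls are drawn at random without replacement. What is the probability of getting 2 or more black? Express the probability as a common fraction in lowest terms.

Total selections: C(27,6) = 296010.
Favorable selections (2 or more black): C(9,2)·C(18,4) + C(9,3)·C(18,3) + C(9,4)·C(18,2) + C(9,5)·C(18,1) + C(9,6)·C(18,0) = 110160 + 68544 + 19278 + 2268 + 84 = 200334.
Probability = 200334/296010 = 33389/49335.

33389/49335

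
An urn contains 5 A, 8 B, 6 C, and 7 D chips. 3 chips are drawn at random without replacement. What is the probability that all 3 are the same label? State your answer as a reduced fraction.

121/2600

There are C(26,3) = 2600 ways to draw 3 chips.
All same label: C(5,3) + C(8,3) + C(6,3) + C(7,3) = 10 + 56 + 20 + 35 = 121.
Probability = 121/2600.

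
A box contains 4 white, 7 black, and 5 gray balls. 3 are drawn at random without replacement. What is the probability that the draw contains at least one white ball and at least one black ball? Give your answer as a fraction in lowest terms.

There are C(16,3) = 560 possible draws.
By inclusion-exclusion on the complements, draws missing all white or all black: C(12,3) + C(9,3) − C(5,3) = 220 + 84 − 10 = 294.
So draws with at least one of each: 560 − 294 = 266, probability 266/560 = 19/40.

19/40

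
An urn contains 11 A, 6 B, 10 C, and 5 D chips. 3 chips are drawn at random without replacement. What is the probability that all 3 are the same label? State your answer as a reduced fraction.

There are C(32,3) = 4960 ways to draw 3 chips.
All same label: C(11,3) + C(6,3) + C(10,3) + C(5,3) = 165 + 20 + 120 + 10 = 315.
Probability = 315/4960 = 63/992.

63/992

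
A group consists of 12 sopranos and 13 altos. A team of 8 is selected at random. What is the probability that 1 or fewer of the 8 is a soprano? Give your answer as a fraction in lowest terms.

221/10925

There are C(25,8) = 1081575 ways to choose the 8.
Favorable selections (1 or fewer soprano): C(12,0)·C(13,8) + C(12,1)·C(13,7) = 1287 + 20592 = 21879.
Probability = 21879/1081575 = 221/10925.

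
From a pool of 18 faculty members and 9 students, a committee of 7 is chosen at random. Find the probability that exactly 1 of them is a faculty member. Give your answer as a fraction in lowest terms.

There are C(27,7) = 888030 ways to choose 7 from 27.
Selections with exactly 1 faculty member: choose 1 of the 18 faculty members and 6 of the 9 students, C(18,1)·C(9,6) = 18·84 = 1512.
Probability = 1512/888030 = 28/16445.

28/16445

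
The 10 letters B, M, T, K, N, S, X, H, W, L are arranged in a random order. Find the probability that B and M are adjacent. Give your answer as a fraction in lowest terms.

1/5

There are 10! = 3628800 arrangements.
Treat B and M as a block: 9! arrangements of the blocks × 2 orders within the block = 2·362880 = 725760.
Probability = 725760/3628800 = 1/5.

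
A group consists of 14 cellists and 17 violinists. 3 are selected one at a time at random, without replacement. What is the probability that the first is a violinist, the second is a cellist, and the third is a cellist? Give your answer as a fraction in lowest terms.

1547/13485

Multiply the conditional probabilities at each draw: 17/31 · 14/30 · 13/29 = 3094/26970 = 1547/13485.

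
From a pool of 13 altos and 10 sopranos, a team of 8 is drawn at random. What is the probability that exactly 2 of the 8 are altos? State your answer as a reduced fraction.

There are C(23,8) = 490314 ways to choose 8 from 23.
Selections with exactly 2 altos: choose 2 of the 13 altos and 6 of the 10 sopranos, C(13,2)·C(10,6) = 78·210 = 16380.
Probability = 16380/490314 = 2730/81719.

2730/81719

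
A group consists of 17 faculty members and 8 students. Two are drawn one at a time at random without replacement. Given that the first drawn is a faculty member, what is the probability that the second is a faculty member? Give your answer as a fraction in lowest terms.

After removing one faculty member, 24 remain: 16 faculty members and 8 students.
So the probability the next is a faculty member is 16/24 = 2/3.

2/3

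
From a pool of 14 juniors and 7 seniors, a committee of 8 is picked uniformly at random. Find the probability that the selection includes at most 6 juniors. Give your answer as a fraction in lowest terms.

There are C(21,8) = 203490 ways to choose the 8.
Count the complement (more than 6 juniors): C(14,7)·C(7,1) + C(14,8)·C(7,0) = 24024 + 3003 = 27027.
Probability = 1 − 27027/203490 = 176463/203490 = 2801/3230.

2801/3230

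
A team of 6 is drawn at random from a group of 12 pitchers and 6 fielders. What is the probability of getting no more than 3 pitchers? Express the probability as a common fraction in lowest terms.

1821/6188

Total selections: C(18,6) = 18564.
Count the complement (more than 3 pitchers): C(12,4)·C(6,2) + C(12,5)·C(6,1) + C(12,6)·C(6,0) = 7425 + 4752 + 924 = 13101.
Probability = 1 − 13101/18564 = 5463/18564 = 1821/6188.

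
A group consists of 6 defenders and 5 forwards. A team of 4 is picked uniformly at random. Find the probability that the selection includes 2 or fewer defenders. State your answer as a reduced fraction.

43/66

Total selections: C(11,4) = 330.
Favorable selections (2 or fewer defenders): C(6,0)·C(5,4) + C(6,1)·C(5,3) + C(6,2)·C(5,2) = 5 + 60 + 150 = 215.
Probability = 215/330 = 43/66.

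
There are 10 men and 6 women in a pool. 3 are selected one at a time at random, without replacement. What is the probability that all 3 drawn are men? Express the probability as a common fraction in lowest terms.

Multiply the conditional probabilities at each draw: 10/16 · 9/15 · 8/14 = 720/3360 = 3/14.

3/14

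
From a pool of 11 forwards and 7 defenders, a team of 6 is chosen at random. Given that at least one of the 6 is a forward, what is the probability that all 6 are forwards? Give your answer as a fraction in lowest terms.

6/241

Work in counts. Selections with at least one forward: C(18,6) − C(7,6) = 18564 − 7 = 18557.
Of those, selections where all 6 are forwards: C(11,6) = 462.
Conditional probability = 462/18557 = 6/241.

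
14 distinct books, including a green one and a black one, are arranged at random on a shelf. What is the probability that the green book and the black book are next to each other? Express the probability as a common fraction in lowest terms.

1/7

There are 14! = 87178291200 arrangements.
Treat the green book and the black book as a block: 13! arrangements of the blocks × 2 orders within the block = 2·6227020800 = 12454041600.
Probability = 12454041600/87178291200 = 1/7.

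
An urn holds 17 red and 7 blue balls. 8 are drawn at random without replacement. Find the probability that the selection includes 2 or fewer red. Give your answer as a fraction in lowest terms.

Total selections: C(24,8) = 735471.
Favorable selections (2 or fewer red): C(17,1)·C(7,7) + C(17,2)·C(7,6) = 17 + 952 = 969.
Probability = 969/735471 = 1/759.

1/759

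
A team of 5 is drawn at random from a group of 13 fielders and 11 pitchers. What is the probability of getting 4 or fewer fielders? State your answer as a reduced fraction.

1249/1288

Total selections: C(24,5) = 42504.
The complement is exactly 5 fielders: C(13,5)·C(11,0) = 1287.
Probability = 1 − 1287/42504 = 41217/42504 = 1249/1288.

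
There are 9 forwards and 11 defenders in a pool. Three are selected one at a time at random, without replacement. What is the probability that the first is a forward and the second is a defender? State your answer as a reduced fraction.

Multiply the conditional probabilities at each draw: 9/20 · 11/19 = 99/380.

99/380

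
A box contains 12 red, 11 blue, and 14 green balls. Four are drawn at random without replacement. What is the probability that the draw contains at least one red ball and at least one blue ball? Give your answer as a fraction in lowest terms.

39446/66045

There are C(37,4) = 66045 possible draws.
By inclusion-exclusion on the complements, draws missing all red or all blue: C(25,4) + C(26,4) − C(14,4) = 12650 + 14950 − 1001 = 26599.
So draws with at least one of each: 66045 − 26599 = 39446, probability 39446/66045.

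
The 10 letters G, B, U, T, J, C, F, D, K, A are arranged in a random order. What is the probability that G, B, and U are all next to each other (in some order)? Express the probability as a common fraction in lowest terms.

1/15

There are 10! = 3628800 arrangements.
Treat the three as one block: 8! placements × 3! orders within the block = 40320·6 = 241920.
Probability = 241920/3628800 = 1/15.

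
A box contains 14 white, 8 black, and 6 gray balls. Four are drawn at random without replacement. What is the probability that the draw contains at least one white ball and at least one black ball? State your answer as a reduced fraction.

2092/2925

There are C(28,4) = 20475 possible draws.
By inclusion-exclusion on the complements, draws missing all white or all black: C(14,4) + C(20,4) − C(6,4) = 1001 + 4845 − 15 = 5831.
So draws with at least one of each: 20475 − 5831 = 14644, probability 14644/20475 = 2092/2925.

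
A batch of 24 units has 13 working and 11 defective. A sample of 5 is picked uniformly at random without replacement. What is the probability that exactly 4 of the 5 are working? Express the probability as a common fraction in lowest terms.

715/3864

Total number of selections: C(24,5) = 42504.
Selections with exactly 4 working: choose 4 of the 13 working and 1 of the 11 defective, C(13,4)·C(11,1) = 715·11 = 7865.
Probability = 7865/42504 = 715/3864.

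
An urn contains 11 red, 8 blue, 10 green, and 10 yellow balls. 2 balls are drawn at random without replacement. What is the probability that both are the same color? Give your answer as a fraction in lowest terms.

173/741

There are C(39,2) = 741 ways to draw 2 balls.
All same color: C(11,2) + C(8,2) + C(10,2) + C(10,2) = 55 + 28 + 45 + 45 = 173.
Probability = 173/741.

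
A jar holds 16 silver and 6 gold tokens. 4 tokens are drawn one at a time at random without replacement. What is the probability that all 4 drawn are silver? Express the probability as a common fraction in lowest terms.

52/209

Multiply the conditional probabilities at each draw: 16/22 · 15/21 · 14/20 · 13/19 = 43680/175560 = 52/209.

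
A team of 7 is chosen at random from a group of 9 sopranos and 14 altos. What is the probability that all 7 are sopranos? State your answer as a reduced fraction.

12/81719

There are C(23,7) = 245157 possible selections.
Selections with all sopranos: C(9,7) = 36.
Probability = 36/245157 = 12/81719.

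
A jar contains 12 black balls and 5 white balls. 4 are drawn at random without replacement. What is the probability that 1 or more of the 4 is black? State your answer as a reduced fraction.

Total selections: C(17,4) = 2380.
Favorable selections (1 or more black): C(12,1)·C(5,3) + C(12,2)·C(5,2) + C(12,3)·C(5,1) + C(12,4)·C(5,0) = 120 + 660 + 1100 + 495 = 2375.
Probability = 2375/2380 = 475/476.

475/476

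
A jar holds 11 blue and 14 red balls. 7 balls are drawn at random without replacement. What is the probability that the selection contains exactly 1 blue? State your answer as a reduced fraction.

The sample space is all 7-subsets of the 25: C(25,7) = 480700.
Selections with exactly 1 blue: choose 1 of the 11 blue and 6 of the 14 red, C(11,1)·C(14,6) = 11·3003 = 33033.
Probability = 33033/480700 = 3003/43700.

3003/43700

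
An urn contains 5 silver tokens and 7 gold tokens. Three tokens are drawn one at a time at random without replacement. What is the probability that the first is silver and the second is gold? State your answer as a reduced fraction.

35/132

Multiply the conditional probabilities at each draw: 5/12 · 7/11 = 35/132.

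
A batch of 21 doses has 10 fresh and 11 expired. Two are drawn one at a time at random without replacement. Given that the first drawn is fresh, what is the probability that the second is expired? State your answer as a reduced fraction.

11/20

After removing one fresh, 20 remain: 9 fresh and 11 expired.
So the probability the next is expired is 11/20.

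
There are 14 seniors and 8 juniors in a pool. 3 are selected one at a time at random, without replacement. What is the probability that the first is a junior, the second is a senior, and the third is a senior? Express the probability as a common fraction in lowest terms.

Multiply the conditional probabilities at each draw: 8/22 · 14/21 · 13/20 = 1456/9240 = 26/165.

26/165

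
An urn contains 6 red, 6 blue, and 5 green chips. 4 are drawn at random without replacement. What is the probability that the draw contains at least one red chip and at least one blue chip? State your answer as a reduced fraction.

345/476

There are C(17,4) = 2380 possible draws.
By inclusion-exclusion on the complements, draws missing all red or all blue: C(11,4) + C(11,4) − C(5,4) = 330 + 330 − 5 = 655.
So draws with at least one of each: 2380 − 655 = 1725, probability 1725/2380 = 345/476.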